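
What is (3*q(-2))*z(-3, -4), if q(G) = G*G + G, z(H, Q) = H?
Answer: -18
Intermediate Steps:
q(G) = G + G² (q(G) = G² + G = G + G²)
(3*q(-2))*z(-3, -4) = (3*(-2*(1 - 2)))*(-3) = (3*(-2*(-1)))*(-3) = (3*2)*(-3) = 6*(-3) = -18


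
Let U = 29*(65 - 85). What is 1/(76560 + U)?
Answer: 1/75980 ≈ 1.3161e-5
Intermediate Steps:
U = -580 (U = 29*(-20) = -580)
1/(76560 + U) = 1/(76560 - 580) = 1/75980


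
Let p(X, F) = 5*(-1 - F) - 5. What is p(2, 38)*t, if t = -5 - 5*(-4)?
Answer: -3000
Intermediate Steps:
p(X, F) = -10 - 5*F (p(X, F) = (-5 - 5*F) - 5 = -10 - 5*F)
t = 15 (t = -5 + 20 = 15)
p(2, 38)*t = (-10 - 5*38)*15 = (-10 - 190)*15 = -200*15 = -3000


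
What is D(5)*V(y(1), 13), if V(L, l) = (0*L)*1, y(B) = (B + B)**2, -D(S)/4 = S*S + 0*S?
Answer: 0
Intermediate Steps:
D(S) = -4*S**2 (D(S) = -4*(S*S + 0*S) = -4*(S**2 + 0) = -4*S**2)
y(B) = 4*B**2 (y(B) = (2*B)**2 = 4*B**2)
V(L, l) = 0 (V(L, l) = 0*1 = 0)
D(5)*V(y(1), 13) = -4*5**2*0 = -4*25*0 = -100*0 = 0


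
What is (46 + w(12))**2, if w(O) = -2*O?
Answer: 484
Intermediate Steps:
(46 + w(12))**2 = (46 - 2*12)**2 = (46 - 24)**2 = 22**2 = 484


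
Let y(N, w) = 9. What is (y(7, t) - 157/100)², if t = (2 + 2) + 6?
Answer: 552049/10000 ≈ 55.205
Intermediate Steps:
t = 10 (t = 4 + 6 = 10)
(y(7, t) - 157/100)² = (9 - 157/100)² = (743/100)² = 552049/10000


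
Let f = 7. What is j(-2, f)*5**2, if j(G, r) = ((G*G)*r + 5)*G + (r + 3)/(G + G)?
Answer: -3425/2 ≈ -1712.5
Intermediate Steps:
j(G, r) = G*(5 + r*G**2) + (3 + r)/(2*G) (j(G, r) = (G**2*r + 5)*G + (3 + r)/((2*G)) = (r*G**2 + 5)*G + (3 + r)*(1/(2*G)) = (5 + r*G**2)*G + (3 + r)/(2*G) = G*(5 + r*G**2) + (3 + r)/(2*G))
j(-2, f)*5**2 = ((1/2)*(3 + 7 + 2*(-2)**2*(5 + 7*(-2)**2))/(-2))*5**2 = ((1/2)*(-1/2)*(3 + 7 + 2*4*(5 + 7*4)))*25 = ((1/2)*(-1/2)*(3 + 7 + 2*4*(5 + 28)))*25 = ((1/2)*(-1/2)*(3 + 7 + 2*4*33))*25 = ((1/2)*(-1/2)*(3 + 7 + 264))*25 = ((1/2)*(-1/2)*274)*25 = -137/2*25 = -3425/2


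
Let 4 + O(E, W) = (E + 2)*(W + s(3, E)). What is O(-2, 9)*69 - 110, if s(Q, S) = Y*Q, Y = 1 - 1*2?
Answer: -386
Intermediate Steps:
Y = -1 (Y = 1 - 2 = -1)
s(Q, S) = -Q
O(E, W) = -4 + (-3 + W)*(2 + E) (O(E, W) = -4 + (E + 2)*(W - 1*3) = -4 + (2 + E)*(W - 3) = -4 + (2 + E)*(-3 + W) = -4 + (-3 + W)*(2 + E))
O(-2, 9)*69 - 110 = (-10 - 3*(-2) + 2*9 - 2*9)*69 - 110 = (-10 + 6 + 18 - 18)*69 - 110 = -4*69 - 110 = -276 - 110 = -386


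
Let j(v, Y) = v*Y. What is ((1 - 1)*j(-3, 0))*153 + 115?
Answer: 115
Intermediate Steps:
j(v, Y) = Y*v
((1 - 1)*j(-3, 0))*153 + 115 = ((1 - 1)*(0*(-3)))*153 + 115 = (0*0)*153 + 115 = 0*153 + 115 = 0 + 115 = 115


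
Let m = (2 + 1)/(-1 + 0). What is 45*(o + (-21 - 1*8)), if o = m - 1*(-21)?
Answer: -495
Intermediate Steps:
m = -3 (m = 3/(-1) = 3*(-1) = -3)
o = 18 (o = -3 - 1*(-21) = -3 + 21 = 18)
45*(o + (-21 - 1*8)) = 45*(18 + (-21 - 1*8)) = 45*(18 + (-21 - 8)) = 45*(18 - 29) = 45*(-11) = -495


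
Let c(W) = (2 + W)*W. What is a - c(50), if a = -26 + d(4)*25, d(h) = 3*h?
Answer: -2326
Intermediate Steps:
c(W) = W*(2 + W)
a = 274 (a = -26 + (3*4)*25 = -26 + 12*25 = -26 + 300 = 274)
a - c(50) = 274 - 50*(2 + 50) = 274 - 50*52 = 274 - 1*2600 = 274 - 2600 = -2326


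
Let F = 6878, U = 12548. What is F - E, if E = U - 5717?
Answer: 47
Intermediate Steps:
E = 6831 (E = 12548 - 5717 = 6831)
F - E = 6878 - 1*6831 = 6878 - 6831 = 47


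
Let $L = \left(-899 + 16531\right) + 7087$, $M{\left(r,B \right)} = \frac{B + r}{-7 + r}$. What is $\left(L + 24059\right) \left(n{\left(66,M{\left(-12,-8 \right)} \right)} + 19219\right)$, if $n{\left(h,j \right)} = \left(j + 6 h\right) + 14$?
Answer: $918254602$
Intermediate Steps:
$M{\left(r,B \right)} = \frac{B + r}{-7 + r}$
$n{\left(h,j \right)} = 14 + j + 6 h$
$L = 22719$ ($L = 15632 + 7087 = 22719$)
$\left(L + 24059\right) \left(n{\left(66,M{\left(-12,-8 \right)} \right)} + 19219\right) = \left(22719 + 24059\right) \left(\left(14 + \frac{-8 - 12}{-7 - 12} + 6 \cdot 66\right) + 19219\right) = 46778 \left(\left(14 + \frac{1}{-19} \left(-20\right) + 396\right) + 19219\right) = 46778 \left(\left(14 - - \frac{20}{19} + 396\right) + 19219\right) = 46778 \left(\left(14 + \frac{20}{19} + 396\right) + 19219\right) = 46778 \left(\frac{7810}{19} + 19219\right) = 46778 \cdot \frac{372971}{19} = 918254602$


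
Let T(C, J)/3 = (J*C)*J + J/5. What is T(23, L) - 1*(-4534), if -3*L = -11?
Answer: 81958/15 ≈ 5463.9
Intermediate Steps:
L = 11/3 (L = -⅓*(-11) = 11/3 ≈ 3.6667)
T(C, J) = 3*J/5 + 3*C*J² (T(C, J) = 3*((J*C)*J + J/5) = 3*((C*J)*J + J*(⅕)) = 3*(C*J² + J/5) = 3*(J/5 + C*J²) = 3*J/5 + 3*C*J²)
T(23, L) - 1*(-4534) = (⅗)*(11/3)*(1 + 5*23*(11/3)) - 1*(-4534) = (⅗)*(11/3)*(1 + 1265/3) + 4534 = (⅗)*(11/3)*(1268/3) + 4534 = 13948/15 + 4534 = 81958/15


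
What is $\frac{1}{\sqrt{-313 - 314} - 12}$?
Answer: $- \frac{4}{257} - \frac{i \sqrt{627}}{771} \approx -0.015564 - 0.032477 i$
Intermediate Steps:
$\frac{1}{\sqrt{-313 - 314} - 12} = \frac{1}{\sqrt{-627} - 12} = \frac{1}{i \sqrt{627} - 12} = \frac{1}{-12 + i \sqrt{627}}$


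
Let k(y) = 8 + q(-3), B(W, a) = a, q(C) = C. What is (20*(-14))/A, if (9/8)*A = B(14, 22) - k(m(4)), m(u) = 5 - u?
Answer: -315/17 ≈ -18.529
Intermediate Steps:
k(y) = 5 (k(y) = 8 - 3 = 5)
A = 136/9 (A = 8*(22 - 1*5)/9 = 8*(22 - 5)/9 = (8/9)*17 = 136/9 ≈ 15.111)
(20*(-14))/A = (20*(-14))/(136/9) = -280*9/136 = -315/17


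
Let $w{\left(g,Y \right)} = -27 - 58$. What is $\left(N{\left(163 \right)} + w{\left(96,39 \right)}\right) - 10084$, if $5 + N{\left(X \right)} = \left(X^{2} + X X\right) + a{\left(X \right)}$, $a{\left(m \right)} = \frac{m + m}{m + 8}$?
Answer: $\frac{7347170}{171} \approx 42966.0$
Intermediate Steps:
$w{\left(g,Y \right)} = -85$
$a{\left(m \right)} = \frac{2 m}{8 + m}$
$N{\left(X \right)} = -5 + 2 X^{2} + \frac{2 X}{8 + X}$ ($N{\left(X \right)} = -5 + \left(\left(X^{2} + X X\right) + \frac{2 X}{8 + X}\right) = -5 + \left(\left(X^{2} + X^{2}\right) + \frac{2 X}{8 + X}\right) = -5 + \left(2 X^{2} + \frac{2 X}{8 + X}\right) = -5 + 2 X^{2} + \frac{2 X}{8 + X}$)
$\left(N{\left(163 \right)} + w{\left(96,39 \right)}\right) - 10084 = \left(\frac{2 \cdot 163 + \left(-5 + 2 \cdot 163^{2}\right) \left(8 + 163\right)}{8 + 163} - 85\right) - 10084 = \left(\frac{326 + \left(-5 + 2 \cdot 26569\right) 171}{171} - 85\right) - 10084 = \left(\frac{326 + \left(-5 + 53138\right) 171}{171} - 85\right) - 10084 = \left(\frac{326 + 53133 \cdot 171}{171} - 85\right) - 10084 = \left(\frac{326 + 9085743}{171} - 85\right) - 10084 = \left(\frac{1}{171} \cdot 9086069 - 85\right) - 10084 = \left(\frac{9086069}{171} - 85\right) - 10084 = \frac{9071534}{171} - 10084 = \frac{7347170}{171}$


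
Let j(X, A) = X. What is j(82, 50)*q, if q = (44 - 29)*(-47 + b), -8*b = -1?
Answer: -230625/4 ≈ -57656.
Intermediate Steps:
b = 1/8 (b = -1/8*(-1) = 1/8 ≈ 0.12500)
q = -5625/8 (q = (44 - 29)*(-47 + 1/8) = 15*(-375/8) = -5625/8 ≈ -703.13)
j(82, 50)*q = 82*(-5625/8) = -230625/4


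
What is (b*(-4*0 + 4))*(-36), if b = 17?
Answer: -2448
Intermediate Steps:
(b*(-4*0 + 4))*(-36) = (17*(-4*0 + 4))*(-36) = (17*(0 + 4))*(-36) = (17*4)*(-36) = 68*(-36) = -2448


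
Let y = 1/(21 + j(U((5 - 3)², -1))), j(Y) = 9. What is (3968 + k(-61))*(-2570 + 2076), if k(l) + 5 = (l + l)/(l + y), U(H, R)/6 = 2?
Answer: -3582481578/1829 ≈ -1.9587e+6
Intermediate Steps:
U(H, R) = 12 (U(H, R) = 6*2 = 12)
y = 1/30 (y = 1/(21 + 9) = 1/30 ≈ 0.033333)
k(l) = -5 + 2*l/(1/30 + l) (k(l) = -5 + (l + l)/(l + 1/30) = -5 + (2*l)/(1/30 + l) = -5 + 2*l/(1/30 + l))
(3968 + k(-61))*(-2570 + 2076) = (3968 + 5*(-1 - 18*(-61))/(1 + 30*(-61)))*(-2570 + 2076) = (3968 + 5*(-1 + 1098)/(1 - 1830))*(-494) = (3968 + 5*1097/(-1829))*(-494) = (3968 + 5*(-1/1829)*1097)*(-494) = (3968 - 5485/1829)*(-494) = (7251987/1829)*(-494) = -3582481578/1829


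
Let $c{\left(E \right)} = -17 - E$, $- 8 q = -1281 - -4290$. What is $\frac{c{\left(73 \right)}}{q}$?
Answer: $\frac{240}{1003} \approx 0.23928$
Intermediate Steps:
$q = - \frac{3009}{8}$ ($q = - \frac{-1281 - -4290}{8} = - \frac{-1281 + 4290}{8} = \left(- \frac{1}{8}\right) 3009 = - \frac{3009}{8} \approx -376.13$)
$\frac{c{\left(73 \right)}}{q} = \frac{-17 - 73}{- \frac{3009}{8}} = \left(-17 - 73\right) \left(- \frac{8}{3009}\right) = \left(-90\right) \left(- \frac{8}{3009}\right) = \frac{240}{1003}$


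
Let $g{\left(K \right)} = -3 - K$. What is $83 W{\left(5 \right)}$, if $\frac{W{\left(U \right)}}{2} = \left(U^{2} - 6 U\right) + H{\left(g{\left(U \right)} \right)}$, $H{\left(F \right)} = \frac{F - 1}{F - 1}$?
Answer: $-664$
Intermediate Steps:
$H{\left(F \right)} = 1$ ($H{\left(F \right)} = \frac{-1 + F}{-1 + F} = 1$)
$W{\left(U \right)} = 2 - 12 U + 2 U^{2}$ ($W{\left(U \right)} = 2 \left(\left(U^{2} - 6 U\right) + 1\right) = 2 \left(1 + U^{2} - 6 U\right) = 2 - 12 U + 2 U^{2}$)
$83 W{\left(5 \right)} = 83 \left(2 - 60 + 2 \cdot 5^{2}\right) = 83 \left(2 - 60 + 2 \cdot 25\right) = 83 \left(2 - 60 + 50\right) = 83 \left(-8\right) = -664$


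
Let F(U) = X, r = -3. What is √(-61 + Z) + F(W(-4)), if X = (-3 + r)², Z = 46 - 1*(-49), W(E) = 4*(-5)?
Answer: 36 + √34 ≈ 41.831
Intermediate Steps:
W(E) = -20
Z = 95 (Z = 46 + 49 = 95)
X = 36 (X = (-3 - 3)² = (-6)² = 36)
F(U) = 36
√(-61 + Z) + F(W(-4)) = √(-61 + 95) + 36 = √34 + 36 = 36 + √34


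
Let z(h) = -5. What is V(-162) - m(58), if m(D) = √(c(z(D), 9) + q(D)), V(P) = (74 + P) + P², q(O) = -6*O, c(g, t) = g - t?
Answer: 26156 - I*√362 ≈ 26156.0 - 19.026*I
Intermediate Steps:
V(P) = 74 + P + P²
m(D) = √(-14 - 6*D) (m(D) = √((-5 - 1*9) - 6*D) = √((-5 - 9) - 6*D) = √(-14 - 6*D))
V(-162) - m(58) = (74 - 162 + (-162)²) - √(-14 - 6*58) = (74 - 162 + 26244) - √(-14 - 348) = 26156 - √(-362) = 26156 - I*√362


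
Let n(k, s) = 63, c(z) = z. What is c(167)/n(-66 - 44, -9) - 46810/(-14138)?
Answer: 2655038/445347 ≈ 5.9617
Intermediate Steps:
c(167)/n(-66 - 44, -9) - 46810/(-14138) = 167/63 - 46810/(-14138) = 167*(1/63) - 46810*(-1/14138) = 167/63 + 23405/7069 = 2655038/445347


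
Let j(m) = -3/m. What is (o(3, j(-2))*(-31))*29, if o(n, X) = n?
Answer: -2697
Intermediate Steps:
(o(3, j(-2))*(-31))*29 = (3*(-31))*29 = -93*29 = -2697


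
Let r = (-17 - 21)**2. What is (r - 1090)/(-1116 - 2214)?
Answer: -59/555 ≈ -0.10631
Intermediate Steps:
r = 1444 (r = (-38)**2 = 1444)
(r - 1090)/(-1116 - 2214) = (1444 - 1090)/(-1116 - 2214) = 354/(-3330) = 354*(-1/3330) = -59/555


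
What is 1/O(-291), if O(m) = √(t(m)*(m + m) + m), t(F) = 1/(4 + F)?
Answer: -I*√2644705/27645 ≈ -0.058826*I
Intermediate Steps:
O(m) = √(m + 2*m/(4 + m)) (O(m) = √((m + m)/(4 + m) + m) = √((2*m)/(4 + m) + m) = √(2*m/(4 + m) + m) = √(m + 2*m/(4 + m)))
1/O(-291) = 1/(√(-291*(6 - 291)/(4 - 291))) = 1/(√(-291*(-285)/(-287))) = 1/(√(-291*(-1/287)*(-285))) = 1/(√(-82935/287)) = 1/(3*I*√2644705/287) = -I*√2644705/27645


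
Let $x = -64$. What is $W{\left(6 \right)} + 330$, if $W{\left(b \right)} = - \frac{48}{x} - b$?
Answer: $\frac{1299}{4} \approx 324.75$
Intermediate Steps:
$W{\left(b \right)} = \frac{3}{4} - b$ ($W{\left(b \right)} = - \frac{48}{-64} - b = \left(-48\right) \left(- \frac{1}{64}\right) - b = \frac{3}{4} - b$)
$W{\left(6 \right)} + 330 = \left(\frac{3}{4} - 6\right) + 330 = - \frac{21}{4} + 330 = \frac{1299}{4}$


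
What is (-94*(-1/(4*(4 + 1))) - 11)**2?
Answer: 3969/100 ≈ 39.690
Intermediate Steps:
(-94*(-1/(4*(4 + 1))) - 11)**2 = (-94/((-4*5)) - 11)**2 = (-94/(-20) - 11)**2 = (-94*(-1/20) - 11)**2 = (47/10 - 11)**2 = (-63/10)**2 = 3969/100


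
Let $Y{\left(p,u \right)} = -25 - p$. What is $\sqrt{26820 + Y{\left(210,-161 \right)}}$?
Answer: $\sqrt{26585} \approx 163.05$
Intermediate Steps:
$\sqrt{26820 + Y{\left(210,-161 \right)}} = \sqrt{26820 - 235} = \sqrt{26585}$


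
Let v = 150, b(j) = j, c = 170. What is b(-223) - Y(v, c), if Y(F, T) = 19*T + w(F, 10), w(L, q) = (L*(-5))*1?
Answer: -2703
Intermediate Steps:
w(L, q) = -5*L (w(L, q) = -5*L*1 = -5*L)
Y(F, T) = -5*F + 19*T (Y(F, T) = 19*T - 5*F = -5*F + 19*T)
b(-223) - Y(v, c) = -223 - (-5*150 + 19*170) = -223 - (-750 + 3230) = -223 - 1*2480 = -223 - 2480 = -2703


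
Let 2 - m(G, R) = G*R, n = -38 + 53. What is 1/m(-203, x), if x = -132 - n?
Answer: -1/29839 ≈ -3.3513e-5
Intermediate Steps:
n = 15
x = -147 (x = -132 - 1*15 = -132 - 15 = -147)
m(G, R) = 2 - G*R
1/m(-203, x) = 1/(2 - 1*(-203)*(-147)) = 1/(2 - 29841) = 1/(-29839) = -1/29839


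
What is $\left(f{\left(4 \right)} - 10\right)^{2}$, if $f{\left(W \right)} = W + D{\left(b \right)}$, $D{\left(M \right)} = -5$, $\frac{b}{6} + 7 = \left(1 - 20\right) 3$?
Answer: $121$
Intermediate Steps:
$b = -384$ ($b = -42 + 6 \left(1 - 20\right) 3 = -42 + 6 \left(\left(-19\right) 3\right) = -42 + 6 \left(-57\right) = -42 - 342 = -384$)
$f{\left(W \right)} = -5 + W$ ($f{\left(W \right)} = W - 5 = -5 + W$)
$\left(f{\left(4 \right)} - 10\right)^{2} = \left(\left(-5 + 4\right) - 10\right)^{2} = \left(-1 - 10\right)^{2} = \left(-11\right)^{2} = 121$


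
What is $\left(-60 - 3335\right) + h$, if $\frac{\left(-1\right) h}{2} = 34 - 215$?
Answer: $-3033$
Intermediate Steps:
$h = 362$ ($h = - 2 \left(34 - 215\right) = \left(-2\right) \left(-181\right) = 362$)
$\left(-60 - 3335\right) + h = \left(-60 - 3335\right) + 362 = -3395 + 362 = -3033$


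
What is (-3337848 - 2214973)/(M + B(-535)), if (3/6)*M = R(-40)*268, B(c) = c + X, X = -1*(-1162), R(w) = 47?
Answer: -5552821/25819 ≈ -215.07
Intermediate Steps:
X = 1162
B(c) = 1162 + c (B(c) = c + 1162 = 1162 + c)
M = 25192 (M = 2*(47*268) = 2*12596 = 25192)
(-3337848 - 2214973)/(M + B(-535)) = (-3337848 - 2214973)/(25192 + (1162 - 535)) = -5552821/(25192 + 627) = -5552821/25819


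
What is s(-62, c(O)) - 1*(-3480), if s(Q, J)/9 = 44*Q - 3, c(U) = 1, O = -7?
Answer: -21099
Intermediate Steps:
s(Q, J) = -27 + 396*Q (s(Q, J) = 9*(44*Q - 3) = 9*(-3 + 44*Q) = -27 + 396*Q)
s(-62, c(O)) - 1*(-3480) = (-27 + 396*(-62)) - 1*(-3480) = (-27 - 24552) + 3480 = -24579 + 3480 = -21099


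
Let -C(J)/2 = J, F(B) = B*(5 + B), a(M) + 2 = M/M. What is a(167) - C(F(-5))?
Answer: -1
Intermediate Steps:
a(M) = -1 (a(M) = -2 + M/M = -2 + 1 = -1)
C(J) = -2*J
a(167) - C(F(-5)) = -1 - (-2)*(-5*(5 - 5)) = -1 - (-2)*(-5*0) = -1 - (-2)*0 = -1 - 1*0 = -1 + 0 = -1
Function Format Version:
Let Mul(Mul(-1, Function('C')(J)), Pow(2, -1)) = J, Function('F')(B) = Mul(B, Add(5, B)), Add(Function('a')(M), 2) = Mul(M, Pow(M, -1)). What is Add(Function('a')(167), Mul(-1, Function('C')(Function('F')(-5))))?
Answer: -1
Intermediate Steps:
Function('a')(M) = -1 (Function('a')(M) = Add(-2, Mul(M, Pow(M, -1))) = Add(-2, 1) = -1)
Function('C')(J) = Mul(-2, J)
Add(Function('a')(167), Mul(-1, Function('C')(Function('F')(-5)))) = Add(-1, Mul(-1, Mul(-2, Mul(-5, Add(5, -5))))) = Add(-1, Mul(-1, Mul(-2, Mul(-5, 0)))) = Add(-1, Mul(-1, Mul(-2, 0))) = Add(-1, Mul(-1, 0)) = Add(-1, 0) = -1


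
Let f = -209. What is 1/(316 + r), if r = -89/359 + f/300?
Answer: 107700/33931469 ≈ 0.0031740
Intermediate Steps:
r = -101731/107700 (r = -89/359 - 209/300 = -101731/107700 ≈ -0.94458)
1/(316 + r) = 1/(316 - 101731/107700) = 1/(33931469/107700) = 107700/33931469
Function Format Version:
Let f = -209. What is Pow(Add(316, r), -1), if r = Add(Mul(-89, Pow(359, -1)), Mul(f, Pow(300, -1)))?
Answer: Rational(107700, 33931469) ≈ 0.0031740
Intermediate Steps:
r = Rational(-101731, 107700) (r = Add(Mul(-89, Pow(359, -1)), Mul(-209, Pow(300, -1))) = Add(Mul(-89, Rational(1, 359)), Mul(-209, Rational(1, 300))) = Add(Rational(-89, 359), Rational(-209, 300)) = Rational(-101731, 107700) ≈ -0.94458)
Pow(Add(316, r), -1) = Pow(Add(316, Rational(-101731, 107700)), -1) = Pow(Rational(33931469, 107700), -1) = Rational(107700, 33931469)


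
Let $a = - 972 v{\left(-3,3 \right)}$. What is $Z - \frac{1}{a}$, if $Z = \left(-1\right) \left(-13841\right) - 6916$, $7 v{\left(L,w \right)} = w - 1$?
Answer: $\frac{13462207}{1944} \approx 6925.0$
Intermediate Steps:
$v{\left(L,w \right)} = - \frac{1}{7} + \frac{w}{7}$ ($v{\left(L,w \right)} = \frac{w - 1}{7} = \frac{-1 + w}{7} = - \frac{1}{7} + \frac{w}{7}$)
$Z = 6925$ ($Z = 13841 - 6916 = 6925$)
$a = - \frac{1944}{7}$ ($a = - 972 \left(- \frac{1}{7} + \frac{1}{7} \cdot 3\right) = - 972 \left(- \frac{1}{7} + \frac{3}{7}\right) = \left(-972\right) \frac{2}{7} = - \frac{1944}{7} \approx -277.71$)
$Z - \frac{1}{a} = 6925 - \frac{1}{- \frac{1944}{7}} = 6925 - - \frac{7}{1944} = 6925 + \frac{7}{1944} = \frac{13462207}{1944}$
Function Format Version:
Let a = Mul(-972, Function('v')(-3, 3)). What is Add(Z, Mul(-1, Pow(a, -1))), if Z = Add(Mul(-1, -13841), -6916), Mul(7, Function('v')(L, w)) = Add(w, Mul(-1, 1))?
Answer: Rational(13462207, 1944) ≈ 6925.0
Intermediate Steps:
Function('v')(L, w) = Add(Rational(-1, 7), Mul(Rational(1, 7), w)) (Function('v')(L, w) = Mul(Rational(1, 7), Add(w, Mul(-1, 1))) = Mul(Rational(1, 7), Add(w, -1)) = Mul(Rational(1, 7), Add(-1, w)) = Add(Rational(-1, 7), Mul(Rational(1, 7), w)))
Z = 6925 (Z = Add(13841, -6916) = 6925)
a = Rational(-1944, 7) (a = Mul(-972, Add(Rational(-1, 7), Mul(Rational(1, 7), 3))) = Mul(-972, Add(Rational(-1, 7), Rational(3, 7))) = Mul(-972, Rational(2, 7)) = Rational(-1944, 7) ≈ -277.71)
Add(Z, Mul(-1, Pow(a, -1))) = Add(6925, Mul(-1, Pow(Rational(-1944, 7), -1))) = Add(6925, Mul(-1, Rational(-7, 1944))) = Add(6925, Rational(7, 1944)) = Rational(13462207, 1944)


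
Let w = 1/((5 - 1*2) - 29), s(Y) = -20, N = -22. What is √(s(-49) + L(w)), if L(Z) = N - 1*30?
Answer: 6*I*√2 ≈ 8.4853*I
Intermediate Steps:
w = -1/26 (w = 1/((5 - 2) - 29) = 1/(3 - 29) = 1/(-26) = -1/26 ≈ -0.038462)
L(Z) = -52 (L(Z) = -22 - 1*30 = -22 - 30 = -52)
√(s(-49) + L(w)) = √(-20 - 52) = √(-72) = 6*I*√2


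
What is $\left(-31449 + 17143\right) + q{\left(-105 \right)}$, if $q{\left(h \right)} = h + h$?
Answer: $-14516$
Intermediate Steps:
$q{\left(h \right)} = 2 h$
$\left(-31449 + 17143\right) + q{\left(-105 \right)} = \left(-31449 + 17143\right) + 2 \left(-105\right) = -14306 - 210 = -14516$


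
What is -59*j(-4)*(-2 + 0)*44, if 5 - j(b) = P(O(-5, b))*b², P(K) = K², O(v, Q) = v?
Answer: -2050840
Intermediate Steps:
j(b) = 5 - 25*b² (j(b) = 5 - (-5)²*b² = 5 - 25*b²)
-59*j(-4)*(-2 + 0)*44 = -59*(5 - 25*(-4)²)*(-2 + 0)*44 = -59*(5 - 25*16)*(-2)*44 = -59*(5 - 400)*(-2)*44 = -(-23305)*(-2)*44 = -59*790*44 = -46610*44 = -2050840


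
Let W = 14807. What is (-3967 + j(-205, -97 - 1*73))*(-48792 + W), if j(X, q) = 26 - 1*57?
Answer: 135872030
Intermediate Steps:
j(X, q) = -31 (j(X, q) = 26 - 57 = -31)
(-3967 + j(-205, -97 - 1*73))*(-48792 + W) = (-3967 - 31)*(-48792 + 14807) = -3998*(-33985) = 135872030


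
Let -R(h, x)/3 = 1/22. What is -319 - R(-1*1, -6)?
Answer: -7015/22 ≈ -318.86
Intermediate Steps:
R(h, x) = -3/22
-319 - R(-1*1, -6) = -319 - 1*(-3/22) = -319 + 3/22 = -7015/22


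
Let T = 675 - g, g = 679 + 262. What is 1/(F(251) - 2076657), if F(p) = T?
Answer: -1/2076923 ≈ -4.8148e-7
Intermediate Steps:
g = 941
T = -266 (T = 675 - 1*941 = 675 - 941 = -266)
F(p) = -266
1/(F(251) - 2076657) = 1/(-266 - 2076657) = 1/(-2076923) = -1/2076923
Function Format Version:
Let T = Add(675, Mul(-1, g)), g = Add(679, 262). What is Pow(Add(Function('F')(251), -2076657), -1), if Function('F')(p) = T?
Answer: Rational(-1, 2076923) ≈ -4.8148e-7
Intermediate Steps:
g = 941
T = -266 (T = Add(675, Mul(-1, 941)) = Add(675, -941) = -266)
Function('F')(p) = -266
Pow(Add(Function('F')(251), -2076657), -1) = Pow(Add(-266, -2076657), -1) = Pow(-2076923, -1) = Rational(-1, 2076923)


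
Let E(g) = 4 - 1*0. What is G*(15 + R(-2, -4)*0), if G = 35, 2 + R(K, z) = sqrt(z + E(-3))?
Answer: 525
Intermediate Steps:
E(g) = 4 (E(g) = 4 + 0 = 4)
R(K, z) = -2 + sqrt(4 + z) (R(K, z) = -2 + sqrt(z + 4) = -2 + sqrt(4 + z))
G*(15 + R(-2, -4)*0) = 35*(15 + (-2 + sqrt(4 - 4))*0) = 35*(15 + (-2 + sqrt(0))*0) = 35*(15 + (-2 + 0)*0) = 35*(15 - 2*0) = 35*(15 + 0) = 35*15 = 525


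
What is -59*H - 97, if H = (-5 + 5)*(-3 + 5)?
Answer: -97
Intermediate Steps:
H = 0 (H = 0*2 = 0)
-59*H - 97 = -59*0 - 97 = 0 - 97 = -97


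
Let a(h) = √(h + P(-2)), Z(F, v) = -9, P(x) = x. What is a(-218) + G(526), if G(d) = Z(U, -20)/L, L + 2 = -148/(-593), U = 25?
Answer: 1779/346 + 2*I*√55 ≈ 5.1416 + 14.832*I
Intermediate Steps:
L = -1038/593 (L = -2 - 148/(-593) = -2 - 148*(-1/593) = -2 + 148/593 = -1038/593 ≈ -1.7504)
G(d) = 1779/346 (G(d) = -9/(-1038/593) = -9*(-593/1038) = 1779/346)
a(h) = √(-2 + h) (a(h) = √(h - 2) = √(-2 + h))
a(-218) + G(526) = √(-2 - 218) + 1779/346 = √(-220) + 1779/346 = 2*I*√55 + 1779/346 = 1779/346 + 2*I*√55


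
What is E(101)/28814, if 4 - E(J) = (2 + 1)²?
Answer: -5/28814 ≈ -0.00017353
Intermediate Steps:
E(J) = -5 (E(J) = 4 - (2 + 1)² = 4 - 1*3² = 4 - 1*9 = 4 - 9 = -5)
E(101)/28814 = -5/28814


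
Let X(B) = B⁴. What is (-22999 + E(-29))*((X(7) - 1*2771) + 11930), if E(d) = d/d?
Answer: -265856880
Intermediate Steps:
E(d) = 1
(-22999 + E(-29))*((X(7) - 1*2771) + 11930) = (-22999 + 1)*((7⁴ - 1*2771) + 11930) = -22998*((2401 - 2771) + 11930) = -22998*(-370 + 11930) = -22998*11560 = -265856880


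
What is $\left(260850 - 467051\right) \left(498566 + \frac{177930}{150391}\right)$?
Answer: $- \frac{15460954534080436}{150391} \approx -1.0281 \cdot 10^{11}$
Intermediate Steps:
$\left(260850 - 467051\right) \left(498566 + \frac{177930}{150391}\right) = - 206201 \left(498566 + 177930 \cdot \frac{1}{150391}\right) = - 206201 \left(498566 + \frac{177930}{150391}\right) = \left(-206201\right) \frac{74980017236}{150391} = - \frac{15460954534080436}{150391}$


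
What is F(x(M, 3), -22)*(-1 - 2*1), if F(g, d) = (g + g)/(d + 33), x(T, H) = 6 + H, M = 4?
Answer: -54/11 ≈ -4.9091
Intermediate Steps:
F(g, d) = 2*g/(33 + d) (F(g, d) = (2*g)/(33 + d) = 2*g/(33 + d))
F(x(M, 3), -22)*(-1 - 2*1) = (2*(6 + 3)/(33 - 22))*(-1 - 2*1) = (2*9/11)*(-1 - 2) = (2*9*(1/11))*(-3) = (18/11)*(-3) = -54/11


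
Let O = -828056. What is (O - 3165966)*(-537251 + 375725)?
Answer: 645138397572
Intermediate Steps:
(O - 3165966)*(-537251 + 375725) = (-828056 - 3165966)*(-537251 + 375725) = -3994022*(-161526) = 645138397572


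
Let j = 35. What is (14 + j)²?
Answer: 2401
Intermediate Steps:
(14 + j)² = (14 + 35)² = 49² = 2401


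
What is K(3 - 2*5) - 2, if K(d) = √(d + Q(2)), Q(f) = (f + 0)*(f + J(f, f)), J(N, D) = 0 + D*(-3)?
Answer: -2 + I*√15 ≈ -2.0 + 3.873*I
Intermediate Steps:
J(N, D) = -3*D (J(N, D) = 0 - 3*D = -3*D)
Q(f) = -2*f² (Q(f) = (f + 0)*(f - 3*f) = f*(-2*f) = -2*f²)
K(d) = √(-8 + d) (K(d) = √(d - 2*2²) = √(d - 2*4) = √(d - 8) = √(-8 + d))
K(3 - 2*5) - 2 = √(-8 + (3 - 2*5)) - 2 = √(-8 + (3 - 10)) - 2 = √(-8 - 7) - 2 = √(-15) - 2 = I*√15 - 2 = -2 + I*√15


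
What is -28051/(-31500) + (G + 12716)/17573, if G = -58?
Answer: 891667223/553549500 ≈ 1.6108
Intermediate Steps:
-28051/(-31500) + (G + 12716)/17573 = -28051/(-31500) + (-58 + 12716)/17573 = -28051*(-1/31500) + 12658*(1/17573) = 28051/31500 + 12658/17573 = 891667223/553549500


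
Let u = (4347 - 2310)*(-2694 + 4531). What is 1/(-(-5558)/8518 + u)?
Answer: 4259/15937048750 ≈ 2.6724e-7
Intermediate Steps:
u = 3741969 (u = 2037*1837 = 3741969)
1/(-(-5558)/8518 + u) = 1/(-(-5558)/8518 + 3741969) = 1/(-1*(-2779/4259) + 3741969) = 1/(2779/4259 + 3741969) = 1/(15937048750/4259) = 4259/15937048750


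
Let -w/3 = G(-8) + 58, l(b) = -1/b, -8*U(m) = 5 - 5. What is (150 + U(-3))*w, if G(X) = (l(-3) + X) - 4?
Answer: -20850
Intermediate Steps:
U(m) = 0 (U(m) = -(5 - 5)/8 = -1/8*0 = 0)
G(X) = -11/3 + X (G(X) = (-1/(-3) + X) - 4 = (-1*(-1/3) + X) - 4 = (1/3 + X) - 4 = -11/3 + X)
w = -139 (w = -3*((-11/3 - 8) + 58) = -3*(-35/3 + 58) = -3*139/3 = -139)
(150 + U(-3))*w = (150 + 0)*(-139) = 150*(-139) = -20850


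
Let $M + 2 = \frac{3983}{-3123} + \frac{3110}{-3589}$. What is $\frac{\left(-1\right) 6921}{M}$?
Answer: $\frac{77573661687}{46424411} \approx 1671.0$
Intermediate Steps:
$M = - \frac{46424411}{11208447}$ ($M = -2 + \left(\frac{3983}{-3123} + \frac{3110}{-3589}\right) = -2 + \left(3983 \left(- \frac{1}{3123}\right) + 3110 \left(- \frac{1}{3589}\right)\right) = -2 - \frac{24007517}{11208447} = - \frac{46424411}{11208447} \approx -4.1419$)
$\frac{\left(-1\right) 6921}{M} = \frac{\left(-1\right) 6921}{- \frac{46424411}{11208447}} = \left(-6921\right) \left(- \frac{11208447}{46424411}\right) = \frac{77573661687}{46424411}$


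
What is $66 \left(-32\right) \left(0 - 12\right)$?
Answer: $25344$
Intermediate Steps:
$66 \left(-32\right) \left(0 - 12\right) = - 2112 \left(0 - 12\right) = \left(-2112\right) \left(-12\right) = 25344$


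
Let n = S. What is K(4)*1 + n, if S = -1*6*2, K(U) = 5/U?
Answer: -43/4 ≈ -10.750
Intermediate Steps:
S = -12 (S = -6*2 = -12)
n = -12
K(4)*1 + n = (5/4)*1 - 12 = 5/4 - 12 = -43/4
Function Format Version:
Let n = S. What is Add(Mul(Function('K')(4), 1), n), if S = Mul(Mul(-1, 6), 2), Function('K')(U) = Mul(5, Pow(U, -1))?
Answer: Rational(-43, 4) ≈ -10.750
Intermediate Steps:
S = -12 (S = Mul(-6, 2) = -12)
n = -12
Add(Mul(Function('K')(4), 1), n) = Add(Mul(Mul(5, Pow(4, -1)), 1), -12) = Add(Mul(Mul(5, Rational(1, 4)), 1), -12) = Add(Mul(Rational(5, 4), 1), -12) = Add(Rational(5, 4), -12) = Rational(-43, 4)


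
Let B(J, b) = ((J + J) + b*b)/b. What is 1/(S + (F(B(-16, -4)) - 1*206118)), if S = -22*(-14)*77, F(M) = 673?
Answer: -1/181729 ≈ -5.5027e-6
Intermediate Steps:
B(J, b) = (b² + 2*J)/b (B(J, b) = (2*J + b²)/b = (b² + 2*J)/b)
S = 23716 (S = 308*77 = 23716)
1/(S + (F(B(-16, -4)) - 1*206118)) = 1/(23716 + (673 - 1*206118)) = 1/(23716 + (673 - 206118)) = 1/(23716 - 205445) = 1/(-181729) = -1/181729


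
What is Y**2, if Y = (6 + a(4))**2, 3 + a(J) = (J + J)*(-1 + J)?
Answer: 531441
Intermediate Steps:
a(J) = -3 + 2*J*(-1 + J) (a(J) = -3 + (J + J)*(-1 + J) = -3 + (2*J)*(-1 + J) = -3 + 2*J*(-1 + J))
Y = 729 (Y = (6 + (-3 - 2*4 + 2*4**2))**2 = (6 + (-3 - 8 + 2*16))**2 = (6 + (-3 - 8 + 32))**2 = (6 + 21)**2 = 27**2 = 729)
Y**2 = 729**2 = 531441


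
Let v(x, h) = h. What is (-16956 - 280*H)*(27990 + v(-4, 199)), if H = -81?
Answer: 161353836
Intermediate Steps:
(-16956 - 280*H)*(27990 + v(-4, 199)) = (-16956 - 280*(-81))*(27990 + 199) = (-16956 + 22680)*28189 = 5724*28189 = 161353836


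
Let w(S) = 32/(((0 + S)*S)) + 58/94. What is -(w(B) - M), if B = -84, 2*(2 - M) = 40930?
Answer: -424149484/20727 ≈ -20464.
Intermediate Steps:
M = -20463 (M = 2 - ½*40930 = 2 - 20465 = -20463)
w(S) = 29/47 + 32/S² (w(S) = 32/((S*S)) + 58*(1/94) = 32/(S²) + 29/47 = 32/S² + 29/47 = 29/47 + 32/S²)
-(w(B) - M) = -((29/47 + 32/(-84)²) - 1*(-20463)) = -((29/47 + 32*(1/7056)) + 20463) = -((29/47 + 2/441) + 20463) = -(12883/20727 + 20463) = -1*424149484/20727 = -424149484/20727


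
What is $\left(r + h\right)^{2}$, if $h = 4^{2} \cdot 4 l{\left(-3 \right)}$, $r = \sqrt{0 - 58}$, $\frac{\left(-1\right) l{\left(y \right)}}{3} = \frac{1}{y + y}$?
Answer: $\left(32 + i \sqrt{58}\right)^{2} \approx 966.0 + 487.41 i$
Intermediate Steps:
$l{\left(y \right)} = - \frac{3}{2 y}$ ($l{\left(y \right)} = - \frac{3}{y + y} = - \frac{3}{2 y}$)
$r = i \sqrt{58}$ ($r = \sqrt{-58} = i \sqrt{58} \approx 7.6158 i$)
$h = 32$ ($h = 4^{2} \cdot 4 \left(- \frac{3}{2 \left(-3\right)}\right) = 16 \cdot 4 \left(\left(- \frac{3}{2}\right) \left(- \frac{1}{3}\right)\right) = 64 \cdot \frac{1}{2} = 32$)
$\left(r + h\right)^{2} = \left(i \sqrt{58} + 32\right)^{2} = \left(32 + i \sqrt{58}\right)^{2}$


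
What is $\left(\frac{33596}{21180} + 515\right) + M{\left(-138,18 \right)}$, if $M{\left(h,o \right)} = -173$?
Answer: $\frac{1819289}{5295} \approx 343.59$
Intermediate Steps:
$\left(\frac{33596}{21180} + 515\right) + M{\left(-138,18 \right)} = \left(\frac{33596}{21180} + 515\right) - 173 = \left(33596 \cdot \frac{1}{21180} + 515\right) - 173 = \left(\frac{8399}{5295} + 515\right) - 173 = \frac{2735324}{5295} - 173 = \frac{1819289}{5295}$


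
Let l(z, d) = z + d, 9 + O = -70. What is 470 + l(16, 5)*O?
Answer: -1189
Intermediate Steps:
O = -79 (O = -9 - 70 = -79)
l(z, d) = d + z
470 + l(16, 5)*O = 470 + (5 + 16)*(-79) = 470 + 21*(-79) = 470 - 1659 = -1189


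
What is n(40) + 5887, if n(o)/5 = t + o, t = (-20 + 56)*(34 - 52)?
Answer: 2847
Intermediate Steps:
t = -648 (t = 36*(-18) = -648)
n(o) = -3240 + 5*o (n(o) = 5*(-648 + o) = -3240 + 5*o)
n(40) + 5887 = (-3240 + 5*40) + 5887 = (-3240 + 200) + 5887 = -3040 + 5887 = 2847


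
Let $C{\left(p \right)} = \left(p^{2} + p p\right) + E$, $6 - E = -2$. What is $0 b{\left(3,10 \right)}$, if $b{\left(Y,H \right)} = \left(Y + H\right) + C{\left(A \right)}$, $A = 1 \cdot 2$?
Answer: $0$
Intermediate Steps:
$E = 8$ ($E = 6 - -2 = 6 + 2 = 8$)
$A = 2$
$C{\left(p \right)} = 8 + 2 p^{2}$ ($C{\left(p \right)} = \left(p^{2} + p p\right) + 8 = \left(p^{2} + p^{2}\right) + 8 = 2 p^{2} + 8 = 8 + 2 p^{2}$)
$b{\left(Y,H \right)} = 16 + H + Y$ ($b{\left(Y,H \right)} = \left(Y + H\right) + \left(8 + 2 \cdot 2^{2}\right) = \left(H + Y\right) + \left(8 + 2 \cdot 4\right) = \left(H + Y\right) + \left(8 + 8\right) = \left(H + Y\right) + 16 = 16 + H + Y$)
$0 b{\left(3,10 \right)} = 0 \left(16 + 10 + 3\right) = 0 \cdot 29 = 0$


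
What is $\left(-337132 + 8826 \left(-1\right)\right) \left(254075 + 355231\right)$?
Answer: $-210794285148$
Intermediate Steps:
$\left(-337132 + 8826 \left(-1\right)\right) \left(254075 + 355231\right) = \left(-337132 - 8826\right) 609306 = \left(-345958\right) 609306 = -210794285148$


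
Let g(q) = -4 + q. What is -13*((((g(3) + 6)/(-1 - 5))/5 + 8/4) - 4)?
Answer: 169/6 ≈ 28.167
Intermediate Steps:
-13*((((g(3) + 6)/(-1 - 5))/5 + 8/4) - 4) = -13*(((((-4 + 3) + 6)/(-1 - 5))/5 + 8/4) - 4) = -13*((((-1 + 6)/(-6))*(1/5) + 8*(1/4)) - 4) = -13*(((5*(-1/6))*(1/5) + 2) - 4) = -13*((-5/6*1/5 + 2) - 4) = -13*((-1/6 + 2) - 4) = -13*(11/6 - 4) = -13*(-13/6) = 169/6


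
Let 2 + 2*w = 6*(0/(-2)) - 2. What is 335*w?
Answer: -670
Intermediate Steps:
w = -2 (w = -1 + (6*(0/(-2)) - 2)/2 = -1 + (6*(0*(-½)) - 2)/2 = -1 + (6*0 - 2)/2 = -1 + (0 - 2)/2 = -1 + (½)*(-2) = -1 - 1 = -2)
335*w = 335*(-2) = -670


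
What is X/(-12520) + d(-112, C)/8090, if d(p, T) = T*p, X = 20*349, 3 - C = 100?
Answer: 1988727/2532170 ≈ 0.78538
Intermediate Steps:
C = -97 (C = 3 - 1*100 = 3 - 100 = -97)
X = 6980
X/(-12520) + d(-112, C)/8090 = 6980/(-12520) - 97*(-112)/8090 = 6980*(-1/12520) + 10864*(1/8090) = -349/626 + 5432/4045 = 1988727/2532170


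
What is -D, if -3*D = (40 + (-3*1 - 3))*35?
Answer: 1190/3 ≈ 396.67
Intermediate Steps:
D = -1190/3 (D = -(40 + (-3*1 - 3))*35/3 = -(40 + (-3 - 3))*35/3 = -(40 - 6)*35/3 = -34*35/3 = -⅓*1190 = -1190/3 ≈ -396.67)
-D = -1*(-1190/3) = 1190/3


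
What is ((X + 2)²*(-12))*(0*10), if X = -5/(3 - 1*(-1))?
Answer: 0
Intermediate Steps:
X = -5/4 (X = -5/(3 + 1) = -5/4 ≈ -1.2500)
((X + 2)²*(-12))*(0*10) = ((-5/4 + 2)²*(-12))*(0*10) = ((¾)²*(-12))*0 = ((9/16)*(-12))*0 = -27/4*0 = 0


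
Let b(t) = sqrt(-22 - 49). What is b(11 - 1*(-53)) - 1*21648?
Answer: -21648 + I*sqrt(71) ≈ -21648.0 + 8.4261*I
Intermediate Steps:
b(t) = I*sqrt(71) (b(t) = sqrt(-71) = I*sqrt(71))
b(11 - 1*(-53)) - 1*21648 = I*sqrt(71) - 1*21648 = I*sqrt(71) - 21648 = -21648 + I*sqrt(71)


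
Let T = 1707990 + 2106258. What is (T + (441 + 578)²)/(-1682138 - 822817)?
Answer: -4852609/2504955 ≈ -1.9372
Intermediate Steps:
T = 3814248
(T + (441 + 578)²)/(-1682138 - 822817) = (3814248 + (441 + 578)²)/(-1682138 - 822817) = (3814248 + 1019²)/(-2504955) = (3814248 + 1038361)*(-1/2504955) = 4852609*(-1/2504955) = -4852609/2504955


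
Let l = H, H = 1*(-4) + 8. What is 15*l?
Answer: 60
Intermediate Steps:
H = 4 (H = -4 + 8 = 4)
l = 4
15*l = 15*4 = 60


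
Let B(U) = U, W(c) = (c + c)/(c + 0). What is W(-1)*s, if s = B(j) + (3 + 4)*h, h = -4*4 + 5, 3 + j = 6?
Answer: -148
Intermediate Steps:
j = 3 (j = -3 + 6 = 3)
h = -11 (h = -16 + 5 = -11)
W(c) = 2 (W(c) = (2*c)/c = 2)
s = -74 (s = 3 + (3 + 4)*(-11) = 3 + 7*(-11) = 3 - 77 = -74)
W(-1)*s = 2*(-74) = -148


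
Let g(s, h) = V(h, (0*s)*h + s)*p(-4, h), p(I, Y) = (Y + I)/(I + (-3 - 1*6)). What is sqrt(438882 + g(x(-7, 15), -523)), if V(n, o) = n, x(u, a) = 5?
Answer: sqrt(70587985)/13 ≈ 646.28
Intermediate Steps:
p(I, Y) = (I + Y)/(-9 + I) (p(I, Y) = (I + Y)/(I + (-3 - 6)) = (I + Y)/(I - 9) = (I + Y)/(-9 + I))
g(s, h) = h*(4/13 - h/13) (g(s, h) = h*((-4 + h)/(-9 - 4)) = h*((-4 + h)/(-13)) = h*(-(-4 + h)/13) = h*(4/13 - h/13))
sqrt(438882 + g(x(-7, 15), -523)) = sqrt(438882 + (1/13)*(-523)*(4 - 1*(-523))) = sqrt(438882 + (1/13)*(-523)*(4 + 523)) = sqrt(438882 + (1/13)*(-523)*527) = sqrt(438882 - 275621/13) = sqrt(5429845/13) = sqrt(70587985)/13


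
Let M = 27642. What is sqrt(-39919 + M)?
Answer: I*sqrt(12277) ≈ 110.8*I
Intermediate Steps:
sqrt(-39919 + M) = sqrt(-39919 + 27642) = sqrt(-12277) = I*sqrt(12277)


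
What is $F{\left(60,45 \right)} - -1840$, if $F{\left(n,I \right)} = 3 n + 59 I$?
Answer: $4675$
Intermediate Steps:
$F{\left(60,45 \right)} - -1840 = \left(3 \cdot 60 + 59 \cdot 45\right) - -1840 = \left(180 + 2655\right) + 1840 = 2835 + 1840 = 4675$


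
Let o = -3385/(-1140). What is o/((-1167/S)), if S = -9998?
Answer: 3384323/133038 ≈ 25.439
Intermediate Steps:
o = 677/228 (o = -3385*(-1/1140) = 677/228 ≈ 2.9693)
o/((-1167/S)) = 677/(228*((-1167/(-9998)))) = 677/(228*((-1167*(-1/9998)))) = 677/(228*(1167/9998)) = (677/228)*(9998/1167) = 3384323/133038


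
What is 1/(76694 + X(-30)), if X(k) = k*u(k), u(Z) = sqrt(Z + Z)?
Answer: 38347/2941011818 + 15*I*sqrt(15)/1470505909 ≈ 1.3039e-5 + 3.9507e-8*I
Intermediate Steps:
u(Z) = sqrt(2)*sqrt(Z) (u(Z) = sqrt(2*Z) = sqrt(2)*sqrt(Z))
X(k) = sqrt(2)*k**(3/2) (X(k) = k*(sqrt(2)*sqrt(k)) = sqrt(2)*k**(3/2))
1/(76694 + X(-30)) = 1/(76694 + sqrt(2)*(-30)**(3/2)) = 1/(76694 + sqrt(2)*(-30*I*sqrt(30))) = 1/(76694 - 60*I*sqrt(15))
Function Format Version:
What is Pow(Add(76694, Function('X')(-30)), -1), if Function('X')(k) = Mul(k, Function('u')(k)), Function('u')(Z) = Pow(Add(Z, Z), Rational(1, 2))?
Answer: Add(Rational(38347, 2941011818), Mul(Rational(15, 1470505909), I, Pow(15, Rational(1, 2)))) ≈ Add(1.3039e-5, Mul(3.9507e-8, I))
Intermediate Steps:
Function('u')(Z) = Mul(Pow(2, Rational(1, 2)), Pow(Z, Rational(1, 2))) (Function('u')(Z) = Pow(Mul(2, Z), Rational(1, 2)) = Mul(Pow(2, Rational(1, 2)), Pow(Z, Rational(1, 2))))
Function('X')(k) = Mul(Pow(2, Rational(1, 2)), Pow(k, Rational(3, 2))) (Function('X')(k) = Mul(k, Mul(Pow(2, Rational(1, 2)), Pow(k, Rational(1, 2)))) = Mul(Pow(2, Rational(1, 2)), Pow(k, Rational(3, 2))))
Pow(Add(76694, Function('X')(-30)), -1) = Pow(Add(76694, Mul(Pow(2, Rational(1, 2)), Pow(-30, Rational(3, 2)))), -1) = Pow(Add(76694, Mul(Pow(2, Rational(1, 2)), Mul(-30, I, Pow(30, Rational(1, 2))))), -1) = Pow(Add(76694, Mul(-60, I, Pow(15, Rational(1, 2)))), -1)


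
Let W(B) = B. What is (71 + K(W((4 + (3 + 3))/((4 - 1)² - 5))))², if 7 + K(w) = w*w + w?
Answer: 84681/16 ≈ 5292.6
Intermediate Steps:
K(w) = -7 + w + w² (K(w) = -7 + (w*w + w) = -7 + (w² + w) = -7 + (w + w²) = -7 + w + w²)
(71 + K(W((4 + (3 + 3))/((4 - 1)² - 5))))² = (71 + (-7 + (4 + (3 + 3))/((4 - 1)² - 5) + ((4 + (3 + 3))/((4 - 1)² - 5))²))² = (71 + (-7 + (4 + 6)/(3² - 5) + ((4 + 6)/(3² - 5))²))² = (71 + (-7 + 10/(9 - 5) + (10/(9 - 5))²))² = (71 + (-7 + 10/4 + (10/4)²))² = (71 + (-7 + 10*(¼) + (10*(¼))²))² = (71 + (-7 + 5/2 + (5/2)²))² = (71 + (-7 + 5/2 + 25/4))² = (71 + 7/4)² = (291/4)² = 84681/16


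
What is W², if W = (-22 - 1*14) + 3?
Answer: 1089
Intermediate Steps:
W = -33 (W = (-22 - 14) + 3 = -36 + 3 = -33)
W² = (-33)² = 1089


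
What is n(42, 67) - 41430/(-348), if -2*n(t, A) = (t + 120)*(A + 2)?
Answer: -317257/58 ≈ -5469.9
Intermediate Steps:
n(t, A) = -(2 + A)*(120 + t)/2 (n(t, A) = -(t + 120)*(A + 2)/2 = -(120 + t)*(2 + A)/2 = -(2 + A)*(120 + t)/2)
n(42, 67) - 41430/(-348) = (-120 - 1*42 - 60*67 - ½*67*42) - 41430/(-348) = (-120 - 42 - 4020 - 1407) - 41430*(-1/348) = -5589 + 6905/58 = -317257/58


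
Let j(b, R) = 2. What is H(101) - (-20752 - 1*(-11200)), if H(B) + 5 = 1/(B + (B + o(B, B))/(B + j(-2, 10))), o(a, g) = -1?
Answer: 100272244/10503 ≈ 9547.0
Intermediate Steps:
H(B) = -5 + 1/(B + (-1 + B)/(2 + B)) (H(B) = -5 + 1/(B + (B - 1)/(B + 2)) = -5 + 1/(B + (-1 + B)/(2 + B)))
H(101) - (-20752 - 1*(-11200)) = (7 - 14*101 - 5*101²)/(-1 + 101² + 3*101) - (-20752 - 1*(-11200)) = (7 - 1414 - 5*10201)/(-1 + 10201 + 303) - (-20752 + 11200) = (7 - 1414 - 51005)/10503 - 1*(-9552) = (1/10503)*(-52412) + 9552 = -52412/10503 + 9552 = 100272244/10503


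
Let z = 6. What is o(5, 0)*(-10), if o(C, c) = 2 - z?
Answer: 40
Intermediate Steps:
o(C, c) = -4 (o(C, c) = 2 - 1*6 = 2 - 6 = -4)
o(5, 0)*(-10) = -4*(-10) = 40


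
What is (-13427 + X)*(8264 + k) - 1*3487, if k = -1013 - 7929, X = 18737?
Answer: -3603667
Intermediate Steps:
k = -8942
(-13427 + X)*(8264 + k) - 1*3487 = (-13427 + 18737)*(8264 - 8942) - 1*3487 = 5310*(-678) - 3487 = -3600180 - 3487 = -3603667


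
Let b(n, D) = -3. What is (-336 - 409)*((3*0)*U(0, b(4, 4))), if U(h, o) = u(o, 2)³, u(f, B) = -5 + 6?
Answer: 0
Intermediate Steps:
u(f, B) = 1
U(h, o) = 1 (U(h, o) = 1³ = 1)
(-336 - 409)*((3*0)*U(0, b(4, 4))) = (-336 - 409)*((3*0)*1) = -0 = -745*0 = 0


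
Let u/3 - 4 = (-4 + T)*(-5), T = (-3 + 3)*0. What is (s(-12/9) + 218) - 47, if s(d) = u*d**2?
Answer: 299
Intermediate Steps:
T = 0 (T = 0*0 = 0)
u = 72 (u = 12 + 3*((-4 + 0)*(-5)) = 12 + 3*(-4*(-5)) = 12 + 3*20 = 12 + 60 = 72)
s(d) = 72*d**2
(s(-12/9) + 218) - 47 = (72*(-12/9)**2 + 218) - 47 = (72*(-12*1/9)**2 + 218) - 47 = (72*(-4/3)**2 + 218) - 47 = (72*(16/9) + 218) - 47 = (128 + 218) - 47 = 346 - 47 = 299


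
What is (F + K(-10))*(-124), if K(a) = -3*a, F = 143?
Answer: -21452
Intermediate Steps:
(F + K(-10))*(-124) = (143 - 3*(-10))*(-124) = (143 + 30)*(-124) = 173*(-124) = -21452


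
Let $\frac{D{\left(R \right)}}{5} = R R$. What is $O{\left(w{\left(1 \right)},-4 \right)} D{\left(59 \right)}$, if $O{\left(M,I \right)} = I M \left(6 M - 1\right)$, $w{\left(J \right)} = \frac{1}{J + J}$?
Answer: $-69620$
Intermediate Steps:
$D{\left(R \right)} = 5 R^{2}$ ($D{\left(R \right)} = 5 R R = 5 R^{2}$)
$w{\left(J \right)} = \frac{1}{2 J}$
$O{\left(M,I \right)} = I M \left(-1 + 6 M\right)$
$O{\left(w{\left(1 \right)},-4 \right)} D{\left(59 \right)} = - 4 \frac{1}{2 \cdot 1} \left(-1 + 6 \frac{1}{2 \cdot 1}\right) 5 \cdot 59^{2} = - 4 \cdot \frac{1}{2} \cdot 1 \left(-1 + 6 \cdot \frac{1}{2} \cdot 1\right) 5 \cdot 3481 = \left(-4\right) \frac{1}{2} \left(-1 + 6 \cdot \frac{1}{2}\right) 17405 = \left(-4\right) \frac{1}{2} \left(-1 + 3\right) 17405 = \left(-4\right) \frac{1}{2} \cdot 2 \cdot 17405 = \left(-4\right) 17405 = -69620$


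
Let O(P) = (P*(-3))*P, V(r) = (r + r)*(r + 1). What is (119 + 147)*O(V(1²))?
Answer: -12768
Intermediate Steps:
V(r) = 2*r*(1 + r) (V(r) = (2*r)*(1 + r) = 2*r*(1 + r))
O(P) = -3*P² (O(P) = (-3*P)*P = -3*P²)
(119 + 147)*O(V(1²)) = (119 + 147)*(-3*4*(1 + 1²)²) = 266*(-3*4*(1 + 1)²) = 266*(-3*(2*1*2)²) = 266*(-3*4²) = 266*(-3*16) = 266*(-48) = -12768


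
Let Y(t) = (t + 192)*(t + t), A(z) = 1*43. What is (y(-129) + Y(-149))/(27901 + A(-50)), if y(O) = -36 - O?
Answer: -12721/27944 ≈ -0.45523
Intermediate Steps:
A(z) = 43
Y(t) = 2*t*(192 + t) (Y(t) = (192 + t)*(2*t) = 2*t*(192 + t))
(y(-129) + Y(-149))/(27901 + A(-50)) = ((-36 - 1*(-129)) + 2*(-149)*(192 - 149))/(27901 + 43) = ((-36 + 129) + 2*(-149)*43)/27944 = (93 - 12814)*(1/27944) = -12721*1/27944 = -12721/27944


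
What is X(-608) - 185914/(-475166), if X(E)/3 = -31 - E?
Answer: 411349130/237583 ≈ 1731.4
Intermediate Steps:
X(E) = -93 - 3*E (X(E) = 3*(-31 - E) = -93 - 3*E)
X(-608) - 185914/(-475166) = (-93 - 3*(-608)) - 185914/(-475166) = (-93 + 1824) - 185914*(-1/475166) = 1731 + 92957/237583 = 411349130/237583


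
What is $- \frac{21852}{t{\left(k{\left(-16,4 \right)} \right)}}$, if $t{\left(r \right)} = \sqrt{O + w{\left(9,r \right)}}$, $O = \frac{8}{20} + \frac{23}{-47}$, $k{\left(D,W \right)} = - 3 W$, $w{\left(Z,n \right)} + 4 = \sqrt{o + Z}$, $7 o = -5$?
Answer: $\frac{21852 i \sqrt{1645}}{\sqrt{6727 - 235 \sqrt{406}}} \approx 19858.0 i$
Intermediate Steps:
$o = - \frac{5}{7}$ ($o = \frac{1}{7} \left(-5\right) = - \frac{5}{7} \approx -0.71429$)
$w{\left(Z,n \right)} = -4 + \sqrt{- \frac{5}{7} + Z}$
$O = - \frac{21}{235}$ ($O = 8 \cdot \frac{1}{20} + 23 \left(- \frac{1}{47}\right) = \frac{2}{5} - \frac{23}{47} = - \frac{21}{235} \approx -0.089362$)
$t{\left(r \right)} = \sqrt{- \frac{961}{235} + \frac{\sqrt{406}}{7}}$ ($t{\left(r \right)} = \sqrt{- \frac{21}{235} - \left(4 - \frac{\sqrt{-35 + 49 \cdot 9}}{7}\right)} = \sqrt{- \frac{21}{235} - \left(4 - \frac{\sqrt{-35 + 441}}{7}\right)} = \sqrt{- \frac{21}{235} - \left(4 - \frac{\sqrt{406}}{7}\right)} = \sqrt{- \frac{961}{235} + \frac{\sqrt{406}}{7}}$)
$- \frac{21852}{t{\left(k{\left(-16,4 \right)} \right)}} = - \frac{21852}{\frac{1}{1645} \sqrt{-11065915 + 386575 \sqrt{406}}} = - 21852 \frac{1645}{\sqrt{-11065915 + 386575 \sqrt{406}}} = - \frac{35946540}{\sqrt{-11065915 + 386575 \sqrt{406}}}$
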